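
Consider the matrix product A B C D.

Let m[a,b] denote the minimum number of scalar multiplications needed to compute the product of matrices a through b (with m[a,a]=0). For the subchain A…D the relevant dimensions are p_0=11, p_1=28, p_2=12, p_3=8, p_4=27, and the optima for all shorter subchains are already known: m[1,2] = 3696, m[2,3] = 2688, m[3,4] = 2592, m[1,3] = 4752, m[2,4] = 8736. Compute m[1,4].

m[1,4] = min over k∈[1,3] of m[1,k]+m[k+1,4]+p_{0}·p_k·p_{4}.
k=1: 0 + 8736 + 11·28·27 = 17052; k=2: 3696 + 2592 + 11·12·27 = 9852; k=3: 4752 + 0 + 11·8·27 = 7128.
Minimum: 7128 at k=3.

7128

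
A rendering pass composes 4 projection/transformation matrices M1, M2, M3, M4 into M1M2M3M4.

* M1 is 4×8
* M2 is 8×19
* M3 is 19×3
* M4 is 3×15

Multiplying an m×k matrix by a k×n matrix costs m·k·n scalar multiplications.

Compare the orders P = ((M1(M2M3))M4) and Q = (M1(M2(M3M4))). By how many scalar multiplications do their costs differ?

Order P = ((M1(M2M3))M4): (M2M3): 8×19 by 19×3 → 8×3, cost 8·19·3 = 456; (M1(M2M3)): 4×8 by 8×3 → 4×3, cost 4·8·3 = 96; cumulative 552; ((M1(M2M3))M4): 4×3 by 3×15 → 4×15, cost 4·3·15 = 180; cumulative 732. Total 732.
Order Q = (M1(M2(M3M4))): (M3M4): 19×3 by 3×15 → 19×15, cost 19·3·15 = 855; (M2(M3M4)): 8×19 by 19×15 → 8×15, cost 8·19·15 = 2280; cumulative 3135; (M1(M2(M3M4))): 4×8 by 8×15 → 4×15, cost 4·8·15 = 480; cumulative 3615. Total 3615.
Difference: |732 − 3615| = 2883.

2883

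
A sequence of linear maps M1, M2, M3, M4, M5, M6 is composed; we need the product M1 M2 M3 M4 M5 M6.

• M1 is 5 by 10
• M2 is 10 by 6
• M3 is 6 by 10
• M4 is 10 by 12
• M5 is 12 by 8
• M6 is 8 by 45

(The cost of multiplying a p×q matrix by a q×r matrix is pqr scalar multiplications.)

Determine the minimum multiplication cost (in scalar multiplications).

Adjacent pairs: M1M2 = 5·10·6 = 300; M2M3 = 10·6·10 = 600; M3M4 = 6·10·12 = 720; M4M5 = 10·12·8 = 960; M5M6 = 12·8·45 = 4320.
Length 3: M1..M3: k=1: 0+600+5·10·10=1100; k=2: 300+0+5·6·10=600 → min 600 | M2..M4: k=2: 0+720+10·6·12=1440; k=3: 600+0+10·10·12=1800 → min 1440 | M3..M5: k=3: 0+960+6·10·8=1440; k=4: 720+0+6·12·8=1296 → min 1296 | M4..M6: k=4: 0+4320+10·12·45=9720; k=5: 960+0+10·8·45=4560 → min 4560.
Length 4: M1..M4: k=1: 0+1440+5·10·12=2040; k=2: 300+720+5·6·12=1380; k=3: 600+0+5·10·12=1200 → min 1200 | M2..M5: k=2: 0+1296+10·6·8=1776; k=3: 600+960+10·10·8=2360; k=4: 1440+0+10·12·8=2400 → min 1776 | M3..M6: k=3: 0+4560+6·10·45=7260; k=4: 720+4320+6·12·45=8280; k=5: 1296+0+6·8·45=3456 → min 3456.
Length 5: M1..M5: k=1: 0+1776+5·10·8=2176; k=2: 300+1296+5·6·8=1836; k=3: 600+960+5·10·8=1960; k=4: 1200+0+5·12·8=1680 → min 1680 | M2..M6: k=2: 0+3456+10·6·45=6156; k=3: 600+4560+10·10·45=9660; k=4: 1440+4320+10·12·45=11160; k=5: 1776+0+10·8·45=5376 → min 5376.
Length 6: M1..M6: k=1: 0+5376+5·10·45=7626; k=2: 300+3456+5·6·45=5106; k=3: 600+4560+5·10·45=7410; k=4: 1200+4320+5·12·45=8220; k=5: 1680+0+5·8·45=3480 → min 3480.
Optimal order: (((((M1 M2) M3) M4) M5) M6) with cost 3480.

3480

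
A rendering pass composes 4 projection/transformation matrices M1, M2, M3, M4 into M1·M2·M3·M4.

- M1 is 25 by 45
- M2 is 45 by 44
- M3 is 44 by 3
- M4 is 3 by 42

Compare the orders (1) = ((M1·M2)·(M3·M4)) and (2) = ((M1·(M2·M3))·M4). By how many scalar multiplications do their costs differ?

Order (1) = ((M1·M2)·(M3·M4)): (M1·M2): 25×45 by 45×44 → 25×44, cost 25·45·44 = 49500; (M3·M4): 44×3 by 3×42 → 44×42, cost 44·3·42 = 5544; ((M1·M2)·(M3·M4)): 25×44 by 44×42 → 25×42, cost 25·44·42 = 46200; cumulative 101244. Total 101244.
Order (2) = ((M1·(M2·M3))·M4): (M2·M3): 45×44 by 44×3 → 45×3, cost 45·44·3 = 5940; (M1·(M2·M3)): 25×45 by 45×3 → 25×3, cost 25·45·3 = 3375; cumulative 9315; ((M1·(M2·M3))·M4): 25×3 by 3×42 → 25×42, cost 25·3·42 = 3150; cumulative 12465. Total 12465.
Difference: |101244 − 12465| = 88779.

88779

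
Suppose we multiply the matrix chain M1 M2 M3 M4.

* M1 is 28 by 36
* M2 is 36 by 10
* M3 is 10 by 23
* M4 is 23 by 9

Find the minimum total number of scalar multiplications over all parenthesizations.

Adjacent pairs: M1M2 = 28·36·10 = 10080; M2M3 = 36·10·23 = 8280; M3M4 = 10·23·9 = 2070.
Length 3: M1..M3: k=1: 0+8280+28·36·23=31464; k=2: 10080+0+28·10·23=16520 → min 16520 | M2..M4: k=2: 0+2070+36·10·9=5310; k=3: 8280+0+36·23·9=15732 → min 5310.
Length 4: M1..M4: k=1: 0+5310+28·36·9=14382; k=2: 10080+2070+28·10·9=14670; k=3: 16520+0+28·23·9=22316 → min 14382.
Optimal order: (M1 (M2 (M3 M4))) with cost 14382.

14382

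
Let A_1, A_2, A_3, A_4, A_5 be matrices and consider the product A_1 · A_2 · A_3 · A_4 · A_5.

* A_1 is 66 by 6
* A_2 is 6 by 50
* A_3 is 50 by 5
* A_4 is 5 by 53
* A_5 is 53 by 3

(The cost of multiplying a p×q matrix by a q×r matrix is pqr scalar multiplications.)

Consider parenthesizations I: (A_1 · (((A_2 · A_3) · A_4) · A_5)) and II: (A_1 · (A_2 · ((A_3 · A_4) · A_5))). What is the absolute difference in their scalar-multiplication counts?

18056

Order I = (A_1 · (((A_2 · A_3) · A_4) · A_5)): (A_2 · A_3): 6×50 by 50×5 → 6×5, cost 6·50·5 = 1500; ((A_2 · A_3) · A_4): 6×5 by 5×53 → 6×53, cost 6·5·53 = 1590; cumulative 3090; (((A_2 · A_3) · A_4) · A_5): 6×53 by 53×3 → 6×3, cost 6·53·3 = 954; cumulative 4044; (A_1 · (((A_2 · A_3) · A_4) · A_5)): 66×6 by 6×3 → 66×3, cost 66·6·3 = 1188; cumulative 5232. Total 5232.
Order II = (A_1 · (A_2 · ((A_3 · A_4) · A_5))): (A_3 · A_4): 50×5 by 5×53 → 50×53, cost 50·5·53 = 13250; ((A_3 · A_4) · A_5): 50×53 by 53×3 → 50×3, cost 50·53·3 = 7950; cumulative 21200; (A_2 · ((A_3 · A_4) · A_5)): 6×50 by 50×3 → 6×3, cost 6·50·3 = 900; cumulative 22100; (A_1 · (A_2 · ((A_3 · A_4) · A_5))): 66×6 by 6×3 → 66×3, cost 66·6·3 = 1188; cumulative 23288. Total 23288.
Difference: |5232 − 23288| = 18056.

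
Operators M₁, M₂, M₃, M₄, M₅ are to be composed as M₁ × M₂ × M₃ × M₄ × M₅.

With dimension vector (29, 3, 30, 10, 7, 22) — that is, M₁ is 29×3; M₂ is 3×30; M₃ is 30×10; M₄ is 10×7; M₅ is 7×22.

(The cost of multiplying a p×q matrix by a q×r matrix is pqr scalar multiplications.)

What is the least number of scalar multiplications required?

3486

Adjacent pairs: M₁M₂ = 29·3·30 = 2610; M₂M₃ = 3·30·10 = 900; M₃M₄ = 30·10·7 = 2100; M₄M₅ = 10·7·22 = 1540.
Length 3: M₁..M₃: k=1: 0+900+29·3·10=1770; k=2: 2610+0+29·30·10=11310 → min 1770 | M₂..M₄: k=2: 0+2100+3·30·7=2730; k=3: 900+0+3·10·7=1110 → min 1110 | M₃..M₅: k=3: 0+1540+30·10·22=8140; k=4: 2100+0+30·7·22=6720 → min 6720.
Length 4: M₁..M₄: k=1: 0+1110+29·3·7=1719; k=2: 2610+2100+29·30·7=10800; k=3: 1770+0+29·10·7=3800 → min 1719 | M₂..M₅: k=2: 0+6720+3·30·22=8700; k=3: 900+1540+3·10·22=3100; k=4: 1110+0+3·7·22=1572 → min 1572.
Length 5: M₁..M₅: k=1: 0+1572+29·3·22=3486; k=2: 2610+6720+29·30·22=28470; k=3: 1770+1540+29·10·22=9690; k=4: 1719+0+29·7·22=6185 → min 3486.
Optimal order: (M₁ × (((M₂ × M₃) × M₄) × M₅)) with cost 3486.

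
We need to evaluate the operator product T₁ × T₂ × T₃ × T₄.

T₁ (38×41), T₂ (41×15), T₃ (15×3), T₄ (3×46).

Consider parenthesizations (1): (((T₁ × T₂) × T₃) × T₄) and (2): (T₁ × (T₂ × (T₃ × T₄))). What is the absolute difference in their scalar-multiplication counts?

71704

Order (1) = (((T₁ × T₂) × T₃) × T₄): (T₁ × T₂): 38×41 by 41×15 → 38×15, cost 38·41·15 = 23370; ((T₁ × T₂) × T₃): 38×15 by 15×3 → 38×3, cost 38·15·3 = 1710; cumulative 25080; (((T₁ × T₂) × T₃) × T₄): 38×3 by 3×46 → 38×46, cost 38·3·46 = 5244; cumulative 30324. Total 30324.
Order (2) = (T₁ × (T₂ × (T₃ × T₄))): (T₃ × T₄): 15×3 by 3×46 → 15×46, cost 15·3·46 = 2070; (T₂ × (T₃ × T₄)): 41×15 by 15×46 → 41×46, cost 41·15·46 = 28290; cumulative 30360; (T₁ × (T₂ × (T₃ × T₄))): 38×41 by 41×46 → 38×46, cost 38·41·46 = 71668; cumulative 102028. Total 102028.
Difference: |30324 − 102028| = 71704.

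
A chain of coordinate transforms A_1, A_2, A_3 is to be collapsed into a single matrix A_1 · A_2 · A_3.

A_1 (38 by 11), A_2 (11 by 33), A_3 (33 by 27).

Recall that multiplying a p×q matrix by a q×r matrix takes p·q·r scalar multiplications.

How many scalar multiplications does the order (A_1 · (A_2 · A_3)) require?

(A_2 · A_3): 11×33 by 33×27 → 11×27, cost 11·33·27 = 9801
(A_1 · (A_2 · A_3)): 38×11 by 11×27 → 38×27, cost 38·11·27 = 11286; cumulative 21087
Total: 21087 scalar multiplications.

21087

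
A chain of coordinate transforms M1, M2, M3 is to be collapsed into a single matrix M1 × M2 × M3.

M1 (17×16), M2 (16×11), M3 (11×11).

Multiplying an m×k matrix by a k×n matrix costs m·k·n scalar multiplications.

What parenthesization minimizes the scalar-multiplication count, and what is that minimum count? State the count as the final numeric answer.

4928

(M1 × (M2 × M3)): cost 4928.
((M1 × M2) × M3): cost 5049.
Optimal: (M1 × (M2 × M3)) with cost 4928.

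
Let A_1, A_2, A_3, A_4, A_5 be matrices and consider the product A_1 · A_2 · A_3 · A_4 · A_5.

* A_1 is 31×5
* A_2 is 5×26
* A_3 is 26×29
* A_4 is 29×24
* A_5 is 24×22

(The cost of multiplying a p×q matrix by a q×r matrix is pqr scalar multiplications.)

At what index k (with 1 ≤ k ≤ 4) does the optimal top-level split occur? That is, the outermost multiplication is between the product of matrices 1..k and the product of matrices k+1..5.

Adjacent pairs: A_1A_2 = 31·5·26 = 4030; A_2A_3 = 5·26·29 = 3770; A_3A_4 = 26·29·24 = 18096; A_4A_5 = 29·24·22 = 15312.
Length 3: A_1..A_3: k=1: 0+3770+31·5·29=8265; k=2: 4030+0+31·26·29=27404 → min 8265 | A_2..A_4: k=2: 0+18096+5·26·24=21216; k=3: 3770+0+5·29·24=7250 → min 7250 | A_3..A_5: k=3: 0+15312+26·29·22=31900; k=4: 18096+0+26·24·22=31824 → min 31824.
Length 4: A_1..A_4: k=1: 0+7250+31·5·24=10970; k=2: 4030+18096+31·26·24=41470; k=3: 8265+0+31·29·24=29841 → min 10970 | A_2..A_5: k=2: 0+31824+5·26·22=34684; k=3: 3770+15312+5·29·22=22272; k=4: 7250+0+5·24·22=9890 → min 9890.
Top-level splits: k=1: (A_1..A_1)·(A_2..A_5) → 0+9890+31·5·22 = 13300; k=2: (A_1..A_2)·(A_3..A_5) → 4030+31824+31·26·22 = 53586; k=3: (A_1..A_3)·(A_4..A_5) → 8265+15312+31·29·22 = 43355; k=4: (A_1..A_4)·(A_5..A_5) → 10970+0+31·24·22 = 27338.
Best split is after A_1, i.e. k = 1.

1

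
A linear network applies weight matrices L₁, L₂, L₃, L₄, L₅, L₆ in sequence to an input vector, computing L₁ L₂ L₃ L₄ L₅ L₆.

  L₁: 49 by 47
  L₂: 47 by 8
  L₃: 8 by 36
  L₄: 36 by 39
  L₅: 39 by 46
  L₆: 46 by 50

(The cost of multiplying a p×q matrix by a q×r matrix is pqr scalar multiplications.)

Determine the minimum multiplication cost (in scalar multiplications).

82008

Adjacent pairs: L₁L₂ = 49·47·8 = 18424; L₂L₃ = 47·8·36 = 13536; L₃L₄ = 8·36·39 = 11232; L₄L₅ = 36·39·46 = 64584; L₅L₆ = 39·46·50 = 89700.
Length 3: L₁..L₃: k=1: 0+13536+49·47·36=96444; k=2: 18424+0+49·8·36=32536 → min 32536 | L₂..L₄: k=2: 0+11232+47·8·39=25896; k=3: 13536+0+47·36·39=79524 → min 25896 | L₃..L₅: k=3: 0+64584+8·36·46=77832; k=4: 11232+0+8·39·46=25584 → min 25584 | L₄..L₆: k=4: 0+89700+36·39·50=159900; k=5: 64584+0+36·46·50=147384 → min 147384.
Length 4: L₁..L₄: k=1: 0+25896+49·47·39=115713; k=2: 18424+11232+49·8·39=44944; k=3: 32536+0+49·36·39=101332 → min 44944 | L₂..L₅: k=2: 0+25584+47·8·46=42880; k=3: 13536+64584+47·36·46=155952; k=4: 25896+0+47·39·46=110214 → min 42880 | L₃..L₆: k=3: 0+147384+8·36·50=161784; k=4: 11232+89700+8·39·50=116532; k=5: 25584+0+8·46·50=43984 → min 43984.
Length 5: L₁..L₅: k=1: 0+42880+49·47·46=148818; k=2: 18424+25584+49·8·46=62040; k=3: 32536+64584+49·36·46=178264; k=4: 44944+0+49·39·46=132850 → min 62040 | L₂..L₆: k=2: 0+43984+47·8·50=62784; k=3: 13536+147384+47·36·50=245520; k=4: 25896+89700+47·39·50=207246; k=5: 42880+0+47·46·50=150980 → min 62784.
Length 6: L₁..L₆: k=1: 0+62784+49·47·50=177934; k=2: 18424+43984+49·8·50=82008; k=3: 32536+147384+49·36·50=268120; k=4: 44944+89700+49·39·50=230194; k=5: 62040+0+49·46·50=174740 → min 82008.
Optimal order: ((L₁ L₂) (((L₃ L₄) L₅) L₆)) with cost 82008.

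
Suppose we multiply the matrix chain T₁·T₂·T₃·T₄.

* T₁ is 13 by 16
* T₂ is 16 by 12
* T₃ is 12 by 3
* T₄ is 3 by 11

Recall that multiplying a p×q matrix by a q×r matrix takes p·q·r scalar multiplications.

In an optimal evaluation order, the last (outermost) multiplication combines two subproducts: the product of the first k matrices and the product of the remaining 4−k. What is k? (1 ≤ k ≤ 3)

Adjacent pairs: T₁T₂ = 13·16·12 = 2496; T₂T₃ = 16·12·3 = 576; T₃T₄ = 12·3·11 = 396.
Length 3: T₁..T₃: k=1: 0+576+13·16·3=1200; k=2: 2496+0+13·12·3=2964 → min 1200 | T₂..T₄: k=2: 0+396+16·12·11=2508; k=3: 576+0+16·3·11=1104 → min 1104.
Top-level splits: k=1: (T₁..T₁)·(T₂..T₄) → 0+1104+13·16·11 = 3392; k=2: (T₁..T₂)·(T₃..T₄) → 2496+396+13·12·11 = 4608; k=3: (T₁..T₃)·(T₄..T₄) → 1200+0+13·3·11 = 1629.
Best split is after T₃, i.e. k = 3.

3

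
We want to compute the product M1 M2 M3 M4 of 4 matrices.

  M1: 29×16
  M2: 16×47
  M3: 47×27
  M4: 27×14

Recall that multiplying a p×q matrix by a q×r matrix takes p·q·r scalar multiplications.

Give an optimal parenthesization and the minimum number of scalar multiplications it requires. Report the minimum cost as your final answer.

Adjacent pairs: M1M2 = 29·16·47 = 21808; M2M3 = 16·47·27 = 20304; M3M4 = 47·27·14 = 17766.
Length 3: M1..M3: k=1: 0+20304+29·16·27=32832; k=2: 21808+0+29·47·27=58609 → min 32832 | M2..M4: k=2: 0+17766+16·47·14=28294; k=3: 20304+0+16·27·14=26352 → min 26352.
Length 4: M1..M4: k=1: 0+26352+29·16·14=32848; k=2: 21808+17766+29·47·14=58656; k=3: 32832+0+29·27·14=43794 → min 32848.
Optimal parenthesization: (M1 ((M2 M3) M4)) with cost 32848.

32848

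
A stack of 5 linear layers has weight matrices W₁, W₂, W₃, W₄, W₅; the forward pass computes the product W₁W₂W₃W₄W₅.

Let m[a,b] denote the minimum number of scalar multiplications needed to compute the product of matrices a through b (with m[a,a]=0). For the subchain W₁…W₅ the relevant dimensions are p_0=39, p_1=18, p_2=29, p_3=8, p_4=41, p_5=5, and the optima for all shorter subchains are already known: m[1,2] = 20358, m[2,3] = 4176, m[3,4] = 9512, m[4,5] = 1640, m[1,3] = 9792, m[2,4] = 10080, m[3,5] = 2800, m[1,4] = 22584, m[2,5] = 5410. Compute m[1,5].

m[1,5] = min over k∈[1,4] of m[1,k]+m[k+1,5]+p_{0}·p_k·p_{5}.
k=1: 0 + 5410 + 39·18·5 = 8920; k=2: 20358 + 2800 + 39·29·5 = 28813; k=3: 9792 + 1640 + 39·8·5 = 12992; k=4: 22584 + 0 + 39·41·5 = 30579.
Minimum: 8920 at k=1.

8920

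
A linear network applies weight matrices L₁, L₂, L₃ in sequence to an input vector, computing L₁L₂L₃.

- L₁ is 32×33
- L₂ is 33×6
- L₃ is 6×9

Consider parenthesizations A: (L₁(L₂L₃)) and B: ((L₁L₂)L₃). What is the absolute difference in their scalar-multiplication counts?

Order A = (L₁(L₂L₃)): (L₂L₃): 33×6 by 6×9 → 33×9, cost 33·6·9 = 1782; (L₁(L₂L₃)): 32×33 by 33×9 → 32×9, cost 32·33·9 = 9504; cumulative 11286. Total 11286.
Order B = ((L₁L₂)L₃): (L₁L₂): 32×33 by 33×6 → 32×6, cost 32·33·6 = 6336; ((L₁L₂)L₃): 32×6 by 6×9 → 32×9, cost 32·6·9 = 1728; cumulative 8064. Total 8064.
Difference: |11286 − 8064| = 3222.

3222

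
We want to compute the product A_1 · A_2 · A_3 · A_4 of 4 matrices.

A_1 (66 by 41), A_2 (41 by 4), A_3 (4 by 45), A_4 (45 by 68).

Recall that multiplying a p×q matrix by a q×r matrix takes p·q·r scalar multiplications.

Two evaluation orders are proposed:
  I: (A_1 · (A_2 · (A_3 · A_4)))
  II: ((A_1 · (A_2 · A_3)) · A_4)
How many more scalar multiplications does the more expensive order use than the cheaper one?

Order I = (A_1 · (A_2 · (A_3 · A_4))): (A_3 · A_4): 4×45 by 45×68 → 4×68, cost 4·45·68 = 12240; (A_2 · (A_3 · A_4)): 41×4 by 4×68 → 41×68, cost 41·4·68 = 11152; cumulative 23392; (A_1 · (A_2 · (A_3 · A_4))): 66×41 by 41×68 → 66×68, cost 66·41·68 = 184008; cumulative 207400. Total 207400.
Order II = ((A_1 · (A_2 · A_3)) · A_4): (A_2 · A_3): 41×4 by 4×45 → 41×45, cost 41·4·45 = 7380; (A_1 · (A_2 · A_3)): 66×41 by 41×45 → 66×45, cost 66·41·45 = 121770; cumulative 129150; ((A_1 · (A_2 · A_3)) · A_4): 66×45 by 45×68 → 66×68, cost 66·45·68 = 201960; cumulative 331110. Total 331110.
Difference: |207400 − 331110| = 123710.

123710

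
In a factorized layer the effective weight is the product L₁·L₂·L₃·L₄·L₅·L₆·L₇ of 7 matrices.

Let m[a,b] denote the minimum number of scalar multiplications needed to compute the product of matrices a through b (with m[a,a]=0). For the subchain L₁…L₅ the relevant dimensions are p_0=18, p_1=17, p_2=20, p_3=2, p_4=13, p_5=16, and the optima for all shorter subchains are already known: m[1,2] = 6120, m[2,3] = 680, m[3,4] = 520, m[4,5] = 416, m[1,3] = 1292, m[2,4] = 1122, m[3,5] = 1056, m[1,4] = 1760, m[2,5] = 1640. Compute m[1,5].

m[1,5] = min over k∈[1,4] of m[1,k]+m[k+1,5]+p_{0}·p_k·p_{5}.
k=1: 0 + 1640 + 18·17·16 = 6536; k=2: 6120 + 1056 + 18·20·16 = 12936; k=3: 1292 + 416 + 18·2·16 = 2284; k=4: 1760 + 0 + 18·13·16 = 5504.
Minimum: 2284 at k=3.

2284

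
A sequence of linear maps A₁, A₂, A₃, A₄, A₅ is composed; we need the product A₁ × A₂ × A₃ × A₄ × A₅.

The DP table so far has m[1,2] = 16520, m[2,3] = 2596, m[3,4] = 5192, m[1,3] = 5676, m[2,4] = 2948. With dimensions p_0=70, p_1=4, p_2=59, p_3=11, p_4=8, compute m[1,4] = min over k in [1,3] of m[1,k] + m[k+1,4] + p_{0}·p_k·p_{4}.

m[1,4] = min over k∈[1,3] of m[1,k]+m[k+1,4]+p_{0}·p_k·p_{4}.
k=1: 0 + 2948 + 70·4·8 = 5188; k=2: 16520 + 5192 + 70·59·8 = 54752; k=3: 5676 + 0 + 70·11·8 = 11836.
Minimum: 5188 at k=1.

5188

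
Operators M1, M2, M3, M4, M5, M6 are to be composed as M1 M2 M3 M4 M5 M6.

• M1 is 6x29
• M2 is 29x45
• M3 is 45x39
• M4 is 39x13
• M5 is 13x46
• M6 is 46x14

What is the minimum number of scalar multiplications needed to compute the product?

Adjacent pairs: M1M2 = 6·29·45 = 7830; M2M3 = 29·45·39 = 50895; M3M4 = 45·39·13 = 22815; M4M5 = 39·13·46 = 23322; M5M6 = 13·46·14 = 8372.
Length 3: M1..M3: k=1: 0+50895+6·29·39=57681; k=2: 7830+0+6·45·39=18360 → min 18360 | M2..M4: k=2: 0+22815+29·45·13=39780; k=3: 50895+0+29·39·13=65598 → min 39780 | M3..M5: k=3: 0+23322+45·39·46=104052; k=4: 22815+0+45·13·46=49725 → min 49725 | M4..M6: k=4: 0+8372+39·13·14=15470; k=5: 23322+0+39·46·14=48438 → min 15470.
Length 4: M1..M4: k=1: 0+39780+6·29·13=42042; k=2: 7830+22815+6·45·13=34155; k=3: 18360+0+6·39·13=21402 → min 21402 | M2..M5: k=2: 0+49725+29·45·46=109755; k=3: 50895+23322+29·39·46=126243; k=4: 39780+0+29·13·46=57122 → min 57122 | M3..M6: k=3: 0+15470+45·39·14=40040; k=4: 22815+8372+45·13·14=39377; k=5: 49725+0+45·46·14=78705 → min 39377.
Length 5: M1..M5: k=1: 0+57122+6·29·46=65126; k=2: 7830+49725+6·45·46=69975; k=3: 18360+23322+6·39·46=52446; k=4: 21402+0+6·13·46=24990 → min 24990 | M2..M6: k=2: 0+39377+29·45·14=57647; k=3: 50895+15470+29·39·14=82199; k=4: 39780+8372+29·13·14=53430; k=5: 57122+0+29·46·14=75798 → min 53430.
Length 6: M1..M6: k=1: 0+53430+6·29·14=55866; k=2: 7830+39377+6·45·14=50987; k=3: 18360+15470+6·39·14=37106; k=4: 21402+8372+6·13·14=30866; k=5: 24990+0+6·46·14=28854 → min 28854.
Optimal order: (((((M1 M2) M3) M4) M5) M6) with cost 28854.

28854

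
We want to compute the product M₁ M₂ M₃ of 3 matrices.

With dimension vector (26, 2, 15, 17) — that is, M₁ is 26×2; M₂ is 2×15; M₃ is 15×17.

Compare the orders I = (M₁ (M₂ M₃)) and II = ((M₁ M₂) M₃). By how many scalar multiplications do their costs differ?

Order I = (M₁ (M₂ M₃)): (M₂ M₃): 2×15 by 15×17 → 2×17, cost 2·15·17 = 510; (M₁ (M₂ M₃)): 26×2 by 2×17 → 26×17, cost 26·2·17 = 884; cumulative 1394. Total 1394.
Order II = ((M₁ M₂) M₃): (M₁ M₂): 26×2 by 2×15 → 26×15, cost 26·2·15 = 780; ((M₁ M₂) M₃): 26×15 by 15×17 → 26×17, cost 26·15·17 = 6630; cumulative 7410. Total 7410.
Difference: |1394 − 7410| = 6016.

6016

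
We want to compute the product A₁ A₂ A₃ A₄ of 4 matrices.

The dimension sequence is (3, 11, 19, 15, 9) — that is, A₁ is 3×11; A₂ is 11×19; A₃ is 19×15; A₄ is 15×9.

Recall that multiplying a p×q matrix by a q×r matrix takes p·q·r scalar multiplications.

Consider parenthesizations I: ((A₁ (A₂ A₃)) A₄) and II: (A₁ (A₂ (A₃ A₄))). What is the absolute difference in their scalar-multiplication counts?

Order I = ((A₁ (A₂ A₃)) A₄): (A₂ A₃): 11×19 by 19×15 → 11×15, cost 11·19·15 = 3135; (A₁ (A₂ A₃)): 3×11 by 11×15 → 3×15, cost 3·11·15 = 495; cumulative 3630; ((A₁ (A₂ A₃)) A₄): 3×15 by 15×9 → 3×9, cost 3·15·9 = 405; cumulative 4035. Total 4035.
Order II = (A₁ (A₂ (A₃ A₄))): (A₃ A₄): 19×15 by 15×9 → 19×9, cost 19·15·9 = 2565; (A₂ (A₃ A₄)): 11×19 by 19×9 → 11×9, cost 11·19·9 = 1881; cumulative 4446; (A₁ (A₂ (A₃ A₄))): 3×11 by 11×9 → 3×9, cost 3·11·9 = 297; cumulative 4743. Total 4743.
Difference: |4035 − 4743| = 708.

708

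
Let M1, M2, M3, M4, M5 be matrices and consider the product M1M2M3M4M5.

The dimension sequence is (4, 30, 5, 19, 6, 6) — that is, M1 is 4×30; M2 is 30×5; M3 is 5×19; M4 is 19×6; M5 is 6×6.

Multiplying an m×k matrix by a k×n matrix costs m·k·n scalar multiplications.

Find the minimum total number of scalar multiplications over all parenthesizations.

1434

Adjacent pairs: M1M2 = 4·30·5 = 600; M2M3 = 30·5·19 = 2850; M3M4 = 5·19·6 = 570; M4M5 = 19·6·6 = 684.
Length 3: M1..M3: k=1: 0+2850+4·30·19=5130; k=2: 600+0+4·5·19=980 → min 980 | M2..M4: k=2: 0+570+30·5·6=1470; k=3: 2850+0+30·19·6=6270 → min 1470 | M3..M5: k=3: 0+684+5·19·6=1254; k=4: 570+0+5·6·6=750 → min 750.
Length 4: M1..M4: k=1: 0+1470+4·30·6=2190; k=2: 600+570+4·5·6=1290; k=3: 980+0+4·19·6=1436 → min 1290 | M2..M5: k=2: 0+750+30·5·6=1650; k=3: 2850+684+30·19·6=6954; k=4: 1470+0+30·6·6=2550 → min 1650.
Length 5: M1..M5: k=1: 0+1650+4·30·6=2370; k=2: 600+750+4·5·6=1470; k=3: 980+684+4·19·6=2120; k=4: 1290+0+4·6·6=1434 → min 1434.
Optimal order: (((M1M2)(M3M4))M5) with cost 1434.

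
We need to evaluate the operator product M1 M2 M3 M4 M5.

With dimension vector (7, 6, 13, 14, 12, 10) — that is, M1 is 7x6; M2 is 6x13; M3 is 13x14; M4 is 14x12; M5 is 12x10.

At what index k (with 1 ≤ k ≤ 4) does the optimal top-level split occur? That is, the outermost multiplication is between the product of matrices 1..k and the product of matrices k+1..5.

1

Adjacent pairs: M1M2 = 7·6·13 = 546; M2M3 = 6·13·14 = 1092; M3M4 = 13·14·12 = 2184; M4M5 = 14·12·10 = 1680.
Length 3: M1..M3: k=1: 0+1092+7·6·14=1680; k=2: 546+0+7·13·14=1820 → min 1680 | M2..M4: k=2: 0+2184+6·13·12=3120; k=3: 1092+0+6·14·12=2100 → min 2100 | M3..M5: k=3: 0+1680+13·14·10=3500; k=4: 2184+0+13·12·10=3744 → min 3500.
Length 4: M1..M4: k=1: 0+2100+7·6·12=2604; k=2: 546+2184+7·13·12=3822; k=3: 1680+0+7·14·12=2856 → min 2604 | M2..M5: k=2: 0+3500+6·13·10=4280; k=3: 1092+1680+6·14·10=3612; k=4: 2100+0+6·12·10=2820 → min 2820.
Top-level splits: k=1: (M1..M1)·(M2..M5) → 0+2820+7·6·10 = 3240; k=2: (M1..M2)·(M3..M5) → 546+3500+7·13·10 = 4956; k=3: (M1..M3)·(M4..M5) → 1680+1680+7·14·10 = 4340; k=4: (M1..M4)·(M5..M5) → 2604+0+7·12·10 = 3444.
Best split is after M1, i.e. k = 1.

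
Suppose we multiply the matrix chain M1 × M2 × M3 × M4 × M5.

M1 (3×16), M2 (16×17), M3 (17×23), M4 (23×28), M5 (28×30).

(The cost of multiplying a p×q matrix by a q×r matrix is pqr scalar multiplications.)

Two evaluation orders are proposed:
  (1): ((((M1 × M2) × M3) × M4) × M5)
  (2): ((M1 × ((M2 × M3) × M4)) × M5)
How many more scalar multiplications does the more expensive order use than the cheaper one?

Order (1) = ((((M1 × M2) × M3) × M4) × M5): (M1 × M2): 3×16 by 16×17 → 3×17, cost 3·16·17 = 816; ((M1 × M2) × M3): 3×17 by 17×23 → 3×23, cost 3·17·23 = 1173; cumulative 1989; (((M1 × M2) × M3) × M4): 3×23 by 23×28 → 3×28, cost 3·23·28 = 1932; cumulative 3921; ((((M1 × M2) × M3) × M4) × M5): 3×28 by 28×30 → 3×30, cost 3·28·30 = 2520; cumulative 6441. Total 6441.
Order (2) = ((M1 × ((M2 × M3) × M4)) × M5): (M2 × M3): 16×17 by 17×23 → 16×23, cost 16·17·23 = 6256; ((M2 × M3) × M4): 16×23 by 23×28 → 16×28, cost 16·23·28 = 10304; cumulative 16560; (M1 × ((M2 × M3) × M4)): 3×16 by 16×28 → 3×28, cost 3·16·28 = 1344; cumulative 17904; ((M1 × ((M2 × M3) × M4)) × M5): 3×28 by 28×30 → 3×30, cost 3·28·30 = 2520; cumulative 20424. Total 20424.
Difference: |6441 − 20424| = 13983.

13983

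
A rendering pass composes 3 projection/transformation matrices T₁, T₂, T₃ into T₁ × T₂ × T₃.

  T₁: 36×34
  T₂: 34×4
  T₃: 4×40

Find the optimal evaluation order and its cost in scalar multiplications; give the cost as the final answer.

10656

(T₁ × (T₂ × T₃)): cost 54400.
((T₁ × T₂) × T₃): cost 10656.
Optimal: ((T₁ × T₂) × T₃) with cost 10656.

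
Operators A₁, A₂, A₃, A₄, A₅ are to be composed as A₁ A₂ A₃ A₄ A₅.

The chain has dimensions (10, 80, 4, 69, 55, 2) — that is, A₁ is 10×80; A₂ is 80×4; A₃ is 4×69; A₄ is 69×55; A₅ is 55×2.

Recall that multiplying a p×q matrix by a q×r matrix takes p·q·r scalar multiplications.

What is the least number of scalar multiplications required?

10382

Adjacent pairs: A₁A₂ = 10·80·4 = 3200; A₂A₃ = 80·4·69 = 22080; A₃A₄ = 4·69·55 = 15180; A₄A₅ = 69·55·2 = 7590.
Length 3: A₁..A₃: k=1: 0+22080+10·80·69=77280; k=2: 3200+0+10·4·69=5960 → min 5960 | A₂..A₄: k=2: 0+15180+80·4·55=32780; k=3: 22080+0+80·69·55=325680 → min 32780 | A₃..A₅: k=3: 0+7590+4·69·2=8142; k=4: 15180+0+4·55·2=15620 → min 8142.
Length 4: A₁..A₄: k=1: 0+32780+10·80·55=76780; k=2: 3200+15180+10·4·55=20580; k=3: 5960+0+10·69·55=43910 → min 20580 | A₂..A₅: k=2: 0+8142+80·4·2=8782; k=3: 22080+7590+80·69·2=40710; k=4: 32780+0+80·55·2=41580 → min 8782.
Length 5: A₁..A₅: k=1: 0+8782+10·80·2=10382; k=2: 3200+8142+10·4·2=11422; k=3: 5960+7590+10·69·2=14930; k=4: 20580+0+10·55·2=21680 → min 10382.
Optimal order: (A₁ (A₂ (A₃ (A₄ A₅)))) with cost 10382.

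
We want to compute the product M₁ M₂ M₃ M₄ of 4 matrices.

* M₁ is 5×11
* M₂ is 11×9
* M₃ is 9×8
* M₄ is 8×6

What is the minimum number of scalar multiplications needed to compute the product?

1095

Adjacent pairs: M₁M₂ = 5·11·9 = 495; M₂M₃ = 11·9·8 = 792; M₃M₄ = 9·8·6 = 432.
Length 3: M₁..M₃: k=1: 0+792+5·11·8=1232; k=2: 495+0+5·9·8=855 → min 855 | M₂..M₄: k=2: 0+432+11·9·6=1026; k=3: 792+0+11·8·6=1320 → min 1026.
Length 4: M₁..M₄: k=1: 0+1026+5·11·6=1356; k=2: 495+432+5·9·6=1197; k=3: 855+0+5·8·6=1095 → min 1095.
Optimal order: (((M₁ M₂) M₃) M₄) with cost 1095.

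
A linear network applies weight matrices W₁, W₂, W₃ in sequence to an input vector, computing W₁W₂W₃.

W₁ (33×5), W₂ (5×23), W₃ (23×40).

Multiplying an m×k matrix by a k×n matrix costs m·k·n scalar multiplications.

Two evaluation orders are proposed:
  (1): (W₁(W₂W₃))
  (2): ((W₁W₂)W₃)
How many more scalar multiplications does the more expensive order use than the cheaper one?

22955

Order (1) = (W₁(W₂W₃)): (W₂W₃): 5×23 by 23×40 → 5×40, cost 5·23·40 = 4600; (W₁(W₂W₃)): 33×5 by 5×40 → 33×40, cost 33·5·40 = 6600; cumulative 11200. Total 11200.
Order (2) = ((W₁W₂)W₃): (W₁W₂): 33×5 by 5×23 → 33×23, cost 33·5·23 = 3795; ((W₁W₂)W₃): 33×23 by 23×40 → 33×40, cost 33·23·40 = 30360; cumulative 34155. Total 34155.
Difference: |11200 − 34155| = 22955.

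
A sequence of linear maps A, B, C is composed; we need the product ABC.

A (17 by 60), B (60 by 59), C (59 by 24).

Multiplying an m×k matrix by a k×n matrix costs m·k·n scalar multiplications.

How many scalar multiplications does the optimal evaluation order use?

Order (A(BC)): (BC): 60×59 by 59×24 → 60×24, cost 60·59·24 = 84960; (A(BC)): 17×60 by 60×24 → 17×24, cost 17·60·24 = 24480; cumulative 109440. Total 109440.
Order ((AB)C): (AB): 17×60 by 60×59 → 17×59, cost 17·60·59 = 60180; ((AB)C): 17×59 by 59×24 → 17×24, cost 17·59·24 = 24072; cumulative 84252. Total 84252.
Minimum: 84252.

84252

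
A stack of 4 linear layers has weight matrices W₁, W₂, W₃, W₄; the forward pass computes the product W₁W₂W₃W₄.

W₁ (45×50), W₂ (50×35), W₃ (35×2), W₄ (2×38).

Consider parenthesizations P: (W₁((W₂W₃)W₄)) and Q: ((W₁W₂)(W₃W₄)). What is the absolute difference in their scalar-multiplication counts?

Order P = (W₁((W₂W₃)W₄)): (W₂W₃): 50×35 by 35×2 → 50×2, cost 50·35·2 = 3500; ((W₂W₃)W₄): 50×2 by 2×38 → 50×38, cost 50·2·38 = 3800; cumulative 7300; (W₁((W₂W₃)W₄)): 45×50 by 50×38 → 45×38, cost 45·50·38 = 85500; cumulative 92800. Total 92800.
Order Q = ((W₁W₂)(W₃W₄)): (W₁W₂): 45×50 by 50×35 → 45×35, cost 45·50·35 = 78750; (W₃W₄): 35×2 by 2×38 → 35×38, cost 35·2·38 = 2660; ((W₁W₂)(W₃W₄)): 45×35 by 35×38 → 45×38, cost 45·35·38 = 59850; cumulative 141260. Total 141260.
Difference: |92800 − 141260| = 48460.

48460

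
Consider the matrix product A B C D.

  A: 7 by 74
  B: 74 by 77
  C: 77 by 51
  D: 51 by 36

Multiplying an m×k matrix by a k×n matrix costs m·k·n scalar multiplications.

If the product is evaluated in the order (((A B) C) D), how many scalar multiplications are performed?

(A B): 7×74 by 74×77 → 7×77, cost 7·74·77 = 39886
((A B) C): 7×77 by 77×51 → 7×51, cost 7·77·51 = 27489; cumulative 67375
(((A B) C) D): 7×51 by 51×36 → 7×36, cost 7·51·36 = 12852; cumulative 80227
Total: 80227 scalar multiplications.

80227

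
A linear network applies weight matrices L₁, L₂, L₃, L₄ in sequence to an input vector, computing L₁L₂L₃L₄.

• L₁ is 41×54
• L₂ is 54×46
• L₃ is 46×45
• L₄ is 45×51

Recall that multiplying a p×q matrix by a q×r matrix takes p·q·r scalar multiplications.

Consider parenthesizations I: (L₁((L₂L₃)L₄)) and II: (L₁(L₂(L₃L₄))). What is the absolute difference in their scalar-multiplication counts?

3456

Order I = (L₁((L₂L₃)L₄)): (L₂L₃): 54×46 by 46×45 → 54×45, cost 54·46·45 = 111780; ((L₂L₃)L₄): 54×45 by 45×51 → 54×51, cost 54·45·51 = 123930; cumulative 235710; (L₁((L₂L₃)L₄)): 41×54 by 54×51 → 41×51, cost 41·54·51 = 112914; cumulative 348624. Total 348624.
Order II = (L₁(L₂(L₃L₄))): (L₃L₄): 46×45 by 45×51 → 46×51, cost 46·45·51 = 105570; (L₂(L₃L₄)): 54×46 by 46×51 → 54×51, cost 54·46·51 = 126684; cumulative 232254; (L₁(L₂(L₃L₄))): 41×54 by 54×51 → 41×51, cost 41·54·51 = 112914; cumulative 345168. Total 345168.
Difference: |348624 − 345168| = 3456.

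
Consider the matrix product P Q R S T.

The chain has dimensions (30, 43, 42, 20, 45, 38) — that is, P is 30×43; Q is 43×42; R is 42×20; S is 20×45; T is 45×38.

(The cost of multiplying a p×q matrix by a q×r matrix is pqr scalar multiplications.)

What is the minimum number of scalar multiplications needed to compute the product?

118920

Adjacent pairs: PQ = 30·43·42 = 54180; QR = 43·42·20 = 36120; RS = 42·20·45 = 37800; ST = 20·45·38 = 34200.
Length 3: P..R: k=1: 0+36120+30·43·20=61920; k=2: 54180+0+30·42·20=79380 → min 61920 | Q..S: k=2: 0+37800+43·42·45=119070; k=3: 36120+0+43·20·45=74820 → min 74820 | R..T: k=3: 0+34200+42·20·38=66120; k=4: 37800+0+42·45·38=109620 → min 66120.
Length 4: P..S: k=1: 0+74820+30·43·45=132870; k=2: 54180+37800+30·42·45=148680; k=3: 61920+0+30·20·45=88920 → min 88920 | Q..T: k=2: 0+66120+43·42·38=134748; k=3: 36120+34200+43·20·38=103000; k=4: 74820+0+43·45·38=148350 → min 103000.
Length 5: P..T: k=1: 0+103000+30·43·38=152020; k=2: 54180+66120+30·42·38=168180; k=3: 61920+34200+30·20·38=118920; k=4: 88920+0+30·45·38=140220 → min 118920.
Optimal order: ((P (Q R)) (S T)) with cost 118920.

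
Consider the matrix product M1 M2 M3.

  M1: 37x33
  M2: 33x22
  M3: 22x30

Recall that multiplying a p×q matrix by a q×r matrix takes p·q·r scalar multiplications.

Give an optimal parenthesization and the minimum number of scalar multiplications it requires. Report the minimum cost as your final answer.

(M1 (M2 M3)): cost 58410.
((M1 M2) M3): cost 51282.
Optimal: ((M1 M2) M3) with cost 51282.

51282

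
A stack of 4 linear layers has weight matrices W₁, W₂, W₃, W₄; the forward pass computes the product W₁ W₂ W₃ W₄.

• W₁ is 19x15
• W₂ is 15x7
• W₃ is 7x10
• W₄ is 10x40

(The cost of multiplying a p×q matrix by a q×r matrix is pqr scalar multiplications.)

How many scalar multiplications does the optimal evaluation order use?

Adjacent pairs: W₁W₂ = 19·15·7 = 1995; W₂W₃ = 15·7·10 = 1050; W₃W₄ = 7·10·40 = 2800.
Length 3: W₁..W₃: k=1: 0+1050+19·15·10=3900; k=2: 1995+0+19·7·10=3325 → min 3325 | W₂..W₄: k=2: 0+2800+15·7·40=7000; k=3: 1050+0+15·10·40=7050 → min 7000.
Length 4: W₁..W₄: k=1: 0+7000+19·15·40=18400; k=2: 1995+2800+19·7·40=10115; k=3: 3325+0+19·10·40=10925 → min 10115.
Optimal order: ((W₁ W₂) (W₃ W₄)) with cost 10115.

10115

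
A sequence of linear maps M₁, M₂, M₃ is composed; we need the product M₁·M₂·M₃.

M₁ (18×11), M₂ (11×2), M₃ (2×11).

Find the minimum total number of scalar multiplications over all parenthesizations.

Order (M₁·(M₂·M₃)): (M₂·M₃): 11×2 by 2×11 → 11×11, cost 11·2·11 = 242; (M₁·(M₂·M₃)): 18×11 by 11×11 → 18×11, cost 18·11·11 = 2178; cumulative 2420. Total 2420.
Order ((M₁·M₂)·M₃): (M₁·M₂): 18×11 by 11×2 → 18×2, cost 18·11·2 = 396; ((M₁·M₂)·M₃): 18×2 by 2×11 → 18×11, cost 18·2·11 = 396; cumulative 792. Total 792.
Minimum: 792.

792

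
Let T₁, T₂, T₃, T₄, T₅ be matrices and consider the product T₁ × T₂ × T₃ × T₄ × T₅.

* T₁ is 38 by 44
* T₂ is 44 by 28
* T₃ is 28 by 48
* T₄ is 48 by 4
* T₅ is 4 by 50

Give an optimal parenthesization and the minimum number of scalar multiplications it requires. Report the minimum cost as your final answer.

Adjacent pairs: T₁T₂ = 38·44·28 = 46816; T₂T₃ = 44·28·48 = 59136; T₃T₄ = 28·48·4 = 5376; T₄T₅ = 48·4·50 = 9600.
Length 3: T₁..T₃: k=1: 0+59136+38·44·48=139392; k=2: 46816+0+38·28·48=97888 → min 97888 | T₂..T₄: k=2: 0+5376+44·28·4=10304; k=3: 59136+0+44·48·4=67584 → min 10304 | T₃..T₅: k=3: 0+9600+28·48·50=76800; k=4: 5376+0+28·4·50=10976 → min 10976.
Length 4: T₁..T₄: k=1: 0+10304+38·44·4=16992; k=2: 46816+5376+38·28·4=56448; k=3: 97888+0+38·48·4=105184 → min 16992 | T₂..T₅: k=2: 0+10976+44·28·50=72576; k=3: 59136+9600+44·48·50=174336; k=4: 10304+0+44·4·50=19104 → min 19104.
Length 5: T₁..T₅: k=1: 0+19104+38·44·50=102704; k=2: 46816+10976+38·28·50=110992; k=3: 97888+9600+38·48·50=198688; k=4: 16992+0+38·4·50=24592 → min 24592.
Optimal parenthesization: ((T₁ × (T₂ × (T₃ × T₄))) × T₅) with cost 24592.

24592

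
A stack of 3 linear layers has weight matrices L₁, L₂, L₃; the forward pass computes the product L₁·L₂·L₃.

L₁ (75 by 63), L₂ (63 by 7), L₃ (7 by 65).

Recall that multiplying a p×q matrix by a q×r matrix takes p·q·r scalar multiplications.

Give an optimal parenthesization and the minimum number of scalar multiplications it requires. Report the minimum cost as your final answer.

67200

(L₁·(L₂·L₃)): cost 335790.
((L₁·L₂)·L₃): cost 67200.
Optimal: ((L₁·L₂)·L₃) with cost 67200.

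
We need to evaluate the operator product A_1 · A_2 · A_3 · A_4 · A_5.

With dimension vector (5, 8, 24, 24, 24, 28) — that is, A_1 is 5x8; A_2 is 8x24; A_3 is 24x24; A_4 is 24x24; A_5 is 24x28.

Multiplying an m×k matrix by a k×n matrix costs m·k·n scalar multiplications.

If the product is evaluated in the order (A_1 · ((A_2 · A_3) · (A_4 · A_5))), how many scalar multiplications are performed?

27232

(A_2 · A_3): 8×24 by 24×24 → 8×24, cost 8·24·24 = 4608
(A_4 · A_5): 24×24 by 24×28 → 24×28, cost 24·24·28 = 16128
((A_2 · A_3) · (A_4 · A_5)): 8×24 by 24×28 → 8×28, cost 8·24·28 = 5376; cumulative 26112
(A_1 · ((A_2 · A_3) · (A_4 · A_5))): 5×8 by 8×28 → 5×28, cost 5·8·28 = 1120; cumulative 27232
Total: 27232 scalar multiplications.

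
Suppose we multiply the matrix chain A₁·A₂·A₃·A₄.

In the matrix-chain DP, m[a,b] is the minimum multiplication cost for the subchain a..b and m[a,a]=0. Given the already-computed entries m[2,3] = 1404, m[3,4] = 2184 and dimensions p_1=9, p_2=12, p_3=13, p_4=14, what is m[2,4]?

m[2,4] = min over k∈[2,3] of m[2,k]+m[k+1,4]+p_{1}·p_k·p_{4}.
k=2: 0 + 2184 + 9·12·14 = 3696; k=3: 1404 + 0 + 9·13·14 = 3042.
Minimum: 3042 at k=3.

3042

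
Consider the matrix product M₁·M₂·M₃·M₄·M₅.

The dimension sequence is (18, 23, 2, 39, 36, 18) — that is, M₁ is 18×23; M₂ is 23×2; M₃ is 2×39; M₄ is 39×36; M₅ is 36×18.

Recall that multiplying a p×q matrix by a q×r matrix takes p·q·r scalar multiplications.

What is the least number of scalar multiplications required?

5580

Adjacent pairs: M₁M₂ = 18·23·2 = 828; M₂M₃ = 23·2·39 = 1794; M₃M₄ = 2·39·36 = 2808; M₄M₅ = 39·36·18 = 25272.
Length 3: M₁..M₃: k=1: 0+1794+18·23·39=17940; k=2: 828+0+18·2·39=2232 → min 2232 | M₂..M₄: k=2: 0+2808+23·2·36=4464; k=3: 1794+0+23·39·36=34086 → min 4464 | M₃..M₅: k=3: 0+25272+2·39·18=26676; k=4: 2808+0+2·36·18=4104 → min 4104.
Length 4: M₁..M₄: k=1: 0+4464+18·23·36=19368; k=2: 828+2808+18·2·36=4932; k=3: 2232+0+18·39·36=27504 → min 4932 | M₂..M₅: k=2: 0+4104+23·2·18=4932; k=3: 1794+25272+23·39·18=43212; k=4: 4464+0+23·36·18=19368 → min 4932.
Length 5: M₁..M₅: k=1: 0+4932+18·23·18=12384; k=2: 828+4104+18·2·18=5580; k=3: 2232+25272+18·39·18=40140; k=4: 4932+0+18·36·18=16596 → min 5580.
Optimal order: ((M₁·M₂)·((M₃·M₄)·M₅)) with cost 5580.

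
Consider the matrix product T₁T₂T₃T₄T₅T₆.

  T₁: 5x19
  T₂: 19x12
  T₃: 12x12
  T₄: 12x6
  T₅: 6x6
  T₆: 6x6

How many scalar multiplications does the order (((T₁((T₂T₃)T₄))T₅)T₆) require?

5034

(T₂T₃): 19×12 by 12×12 → 19×12, cost 19·12·12 = 2736
((T₂T₃)T₄): 19×12 by 12×6 → 19×6, cost 19·12·6 = 1368; cumulative 4104
(T₁((T₂T₃)T₄)): 5×19 by 19×6 → 5×6, cost 5·19·6 = 570; cumulative 4674
((T₁((T₂T₃)T₄))T₅): 5×6 by 6×6 → 5×6, cost 5·6·6 = 180; cumulative 4854
(((T₁((T₂T₃)T₄))T₅)T₆): 5×6 by 6×6 → 5×6, cost 5·6·6 = 180; cumulative 5034
Total: 5034 scalar multiplications.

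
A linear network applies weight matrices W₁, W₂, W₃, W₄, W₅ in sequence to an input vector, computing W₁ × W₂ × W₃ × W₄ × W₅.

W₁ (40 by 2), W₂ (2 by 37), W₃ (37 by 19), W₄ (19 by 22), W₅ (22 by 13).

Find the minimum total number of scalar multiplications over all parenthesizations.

Adjacent pairs: W₁W₂ = 40·2·37 = 2960; W₂W₃ = 2·37·19 = 1406; W₃W₄ = 37·19·22 = 15466; W₄W₅ = 19·22·13 = 5434.
Length 3: W₁..W₃: k=1: 0+1406+40·2·19=2926; k=2: 2960+0+40·37·19=31080 → min 2926 | W₂..W₄: k=2: 0+15466+2·37·22=17094; k=3: 1406+0+2·19·22=2242 → min 2242 | W₃..W₅: k=3: 0+5434+37·19·13=14573; k=4: 15466+0+37·22·13=26048 → min 14573.
Length 4: W₁..W₄: k=1: 0+2242+40·2·22=4002; k=2: 2960+15466+40·37·22=50986; k=3: 2926+0+40·19·22=19646 → min 4002 | W₂..W₅: k=2: 0+14573+2·37·13=15535; k=3: 1406+5434+2·19·13=7334; k=4: 2242+0+2·22·13=2814 → min 2814.
Length 5: W₁..W₅: k=1: 0+2814+40·2·13=3854; k=2: 2960+14573+40·37·13=36773; k=3: 2926+5434+40·19·13=18240; k=4: 4002+0+40·22·13=15442 → min 3854.
Optimal order: (W₁ × (((W₂ × W₃) × W₄) × W₅)) with cost 3854.

3854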